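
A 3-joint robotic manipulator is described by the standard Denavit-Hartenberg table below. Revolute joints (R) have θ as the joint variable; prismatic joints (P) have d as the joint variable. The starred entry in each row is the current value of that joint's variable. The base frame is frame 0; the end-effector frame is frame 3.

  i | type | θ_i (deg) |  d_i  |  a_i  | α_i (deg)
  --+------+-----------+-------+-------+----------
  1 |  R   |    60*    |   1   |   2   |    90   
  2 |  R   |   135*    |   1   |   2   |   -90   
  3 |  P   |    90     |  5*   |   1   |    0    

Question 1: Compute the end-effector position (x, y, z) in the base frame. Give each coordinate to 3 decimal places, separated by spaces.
-1.475 -2.555 -1.121

after link 1: o_1 = (1.0000, 1.7321, 1.0000)
after link 2: o_2 = (1.1589, 0.0073, 2.4142)
after link 3: o_3 = (-1.4749, -2.5546, -1.1213)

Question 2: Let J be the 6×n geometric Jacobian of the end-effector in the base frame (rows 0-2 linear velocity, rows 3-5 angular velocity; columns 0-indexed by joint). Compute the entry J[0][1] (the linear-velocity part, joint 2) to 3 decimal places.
axis z_1 = (0.8660,-0.5000,0.0000); lever o_n−o_1 = (-2.4749,-4.2866,-2.1213)
cross product → J_v[:, 1] = (1.0607,1.8371,-4.9497)
J_ω[:, 1] = z_1
entry J[0][1] = 1.0607

1.061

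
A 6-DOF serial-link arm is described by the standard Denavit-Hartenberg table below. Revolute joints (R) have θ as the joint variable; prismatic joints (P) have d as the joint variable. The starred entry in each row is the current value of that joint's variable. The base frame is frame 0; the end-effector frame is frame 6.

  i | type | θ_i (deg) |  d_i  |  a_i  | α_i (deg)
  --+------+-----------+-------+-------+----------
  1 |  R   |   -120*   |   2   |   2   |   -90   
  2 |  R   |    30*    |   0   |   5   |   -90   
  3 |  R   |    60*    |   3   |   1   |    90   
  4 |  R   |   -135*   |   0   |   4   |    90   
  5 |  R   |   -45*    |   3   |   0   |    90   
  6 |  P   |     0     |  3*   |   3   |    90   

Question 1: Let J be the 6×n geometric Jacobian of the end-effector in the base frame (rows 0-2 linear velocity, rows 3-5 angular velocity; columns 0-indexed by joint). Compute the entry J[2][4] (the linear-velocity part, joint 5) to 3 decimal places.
3.348

axis z_4 = (0.8602,0.2652,-0.4356); lever o_n−o_4 = (2.3345,4.6118,0.5303)
cross product → J_v[:, 4] = (2.1495,-1.4731,3.3481)
J_ω[:, 4] = z_4
entry J[2][4] = 3.3481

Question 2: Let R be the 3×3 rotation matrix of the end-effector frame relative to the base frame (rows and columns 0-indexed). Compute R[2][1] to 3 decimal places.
End-effector y-axis (col 1 of R) = (-0.3993,0.8816,-0.2518)
R[2][1] = -0.2518

-0.252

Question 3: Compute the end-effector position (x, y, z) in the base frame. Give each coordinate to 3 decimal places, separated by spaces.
after link 1: o_1 = (-1.0000, -1.7321, 2.0000)
after link 2: o_2 = (-3.1651, -5.4821, -0.5000)
after link 3: o_3 = (-3.3816, -4.1250, -3.3481)
after link 4: o_4 = (-1.3550, -5.5138, -0.1915)
after link 5: o_5 = (1.2256, -4.7183, -1.4983)
after link 6: o_6 = (0.9795, -0.9020, 0.3389)

0.979 -0.902 0.339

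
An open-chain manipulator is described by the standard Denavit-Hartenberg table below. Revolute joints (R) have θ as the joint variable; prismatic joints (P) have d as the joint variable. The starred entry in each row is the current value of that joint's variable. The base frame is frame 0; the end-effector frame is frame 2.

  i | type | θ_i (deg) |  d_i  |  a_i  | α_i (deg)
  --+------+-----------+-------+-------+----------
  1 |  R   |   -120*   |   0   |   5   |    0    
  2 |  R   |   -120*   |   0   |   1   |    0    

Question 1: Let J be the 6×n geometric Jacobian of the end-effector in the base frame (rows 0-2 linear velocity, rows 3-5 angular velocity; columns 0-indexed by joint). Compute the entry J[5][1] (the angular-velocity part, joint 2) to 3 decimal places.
1.000

axis z_1 = (0.0000,0.0000,1.0000); lever o_n−o_1 = (-0.5000,0.8660,0.0000)
cross product → J_v[:, 1] = (-0.8660,-0.5000,0.0000)
J_ω[:, 1] = z_1
entry J[5][1] = 1.0000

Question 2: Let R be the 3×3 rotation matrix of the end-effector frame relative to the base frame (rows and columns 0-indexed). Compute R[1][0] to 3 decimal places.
0.866

End-effector x-axis (col 0 of R) = (-0.5000,0.8660,0.0000)
R[1][0] = 0.8660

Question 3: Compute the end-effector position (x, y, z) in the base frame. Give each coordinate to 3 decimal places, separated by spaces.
-3.000 -3.464 0.000

after link 1: o_1 = (-2.5000, -4.3301, 0.0000)
after link 2: o_2 = (-3.0000, -3.4641, 0.0000)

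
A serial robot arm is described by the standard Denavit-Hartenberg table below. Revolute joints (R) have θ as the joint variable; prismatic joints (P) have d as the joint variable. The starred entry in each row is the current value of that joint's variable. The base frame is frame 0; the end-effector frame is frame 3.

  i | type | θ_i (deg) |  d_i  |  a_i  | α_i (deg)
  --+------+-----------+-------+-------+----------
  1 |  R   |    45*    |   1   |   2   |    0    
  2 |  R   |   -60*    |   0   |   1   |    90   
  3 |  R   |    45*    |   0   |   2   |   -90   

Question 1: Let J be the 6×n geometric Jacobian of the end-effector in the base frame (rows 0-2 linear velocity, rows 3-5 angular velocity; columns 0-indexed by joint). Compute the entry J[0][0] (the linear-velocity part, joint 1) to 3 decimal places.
-0.789

axis z_0 = ẑ; lever o_n−o_0 = (3.7462,0.7894,2.4142)
cross product → J_v[:, 0] = (-0.7894,3.7462,0.0000)
J_ω[:, 0] = z_0
entry J[0][0] = -0.7894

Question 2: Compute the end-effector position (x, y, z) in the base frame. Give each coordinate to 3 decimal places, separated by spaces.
after link 1: o_1 = (1.4142, 1.4142, 1.0000)
after link 2: o_2 = (2.3801, 1.1554, 1.0000)
after link 3: o_3 = (3.7462, 0.7894, 2.4142)

3.746 0.789 2.414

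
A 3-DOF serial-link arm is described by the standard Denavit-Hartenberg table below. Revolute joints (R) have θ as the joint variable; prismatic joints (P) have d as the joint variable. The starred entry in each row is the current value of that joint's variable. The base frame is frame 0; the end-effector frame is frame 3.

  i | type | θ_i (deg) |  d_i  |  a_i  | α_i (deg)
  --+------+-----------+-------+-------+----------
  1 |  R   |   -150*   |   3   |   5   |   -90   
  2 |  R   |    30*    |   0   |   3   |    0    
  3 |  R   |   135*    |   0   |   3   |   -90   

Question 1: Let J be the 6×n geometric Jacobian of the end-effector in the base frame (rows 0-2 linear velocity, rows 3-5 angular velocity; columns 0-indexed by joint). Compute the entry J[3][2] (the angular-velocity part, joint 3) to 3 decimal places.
axis z_2 = (0.5000,-0.8660,0.0000); lever o_n−o_2 = (2.5095,1.4489,-0.7765)
cross product → J_v[:, 2] = (0.6724,0.3882,2.8978)
J_ω[:, 2] = z_2
entry J[3][2] = 0.5000

0.500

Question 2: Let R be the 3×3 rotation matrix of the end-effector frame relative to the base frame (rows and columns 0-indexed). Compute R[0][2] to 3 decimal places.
End-effector z-axis (col 2 of R) = (0.2241,0.1294,0.9659)
R[0][2] = 0.2241

0.224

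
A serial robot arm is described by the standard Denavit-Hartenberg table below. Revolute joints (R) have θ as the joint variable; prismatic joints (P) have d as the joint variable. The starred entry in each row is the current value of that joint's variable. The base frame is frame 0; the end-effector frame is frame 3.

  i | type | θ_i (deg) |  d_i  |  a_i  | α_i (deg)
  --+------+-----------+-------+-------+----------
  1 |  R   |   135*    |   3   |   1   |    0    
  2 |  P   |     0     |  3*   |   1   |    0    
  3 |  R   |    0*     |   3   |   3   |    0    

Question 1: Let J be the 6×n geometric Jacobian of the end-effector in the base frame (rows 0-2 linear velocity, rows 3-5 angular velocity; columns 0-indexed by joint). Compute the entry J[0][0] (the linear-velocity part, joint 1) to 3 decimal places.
-3.536

axis z_0 = ẑ; lever o_n−o_0 = (-3.5355,3.5355,9.0000)
cross product → J_v[:, 0] = (-3.5355,-3.5355,0.0000)
J_ω[:, 0] = z_0
entry J[0][0] = -3.5355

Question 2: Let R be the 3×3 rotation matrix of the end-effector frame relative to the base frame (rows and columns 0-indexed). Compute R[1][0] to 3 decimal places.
End-effector x-axis (col 0 of R) = (-0.7071,0.7071,0.0000)
R[1][0] = 0.7071

0.707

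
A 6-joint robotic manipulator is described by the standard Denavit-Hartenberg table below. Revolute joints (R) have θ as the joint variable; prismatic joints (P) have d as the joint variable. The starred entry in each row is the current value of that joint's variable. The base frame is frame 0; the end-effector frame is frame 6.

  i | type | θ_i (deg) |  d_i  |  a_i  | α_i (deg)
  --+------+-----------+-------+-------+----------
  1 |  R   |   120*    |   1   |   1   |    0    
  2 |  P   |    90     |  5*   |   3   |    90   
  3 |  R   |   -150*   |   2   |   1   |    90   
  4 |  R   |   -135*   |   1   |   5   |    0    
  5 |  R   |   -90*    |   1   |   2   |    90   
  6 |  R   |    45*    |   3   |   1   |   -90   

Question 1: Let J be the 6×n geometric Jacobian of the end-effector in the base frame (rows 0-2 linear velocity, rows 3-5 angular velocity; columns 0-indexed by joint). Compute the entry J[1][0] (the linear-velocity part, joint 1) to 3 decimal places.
-4.922

axis z_0 = ẑ; lever o_n−o_0 = (-4.9222,1.1996,9.5086)
cross product → J_v[:, 0] = (-1.1996,-4.9222,0.0000)
J_ω[:, 0] = z_0
entry J[1][0] = -4.9222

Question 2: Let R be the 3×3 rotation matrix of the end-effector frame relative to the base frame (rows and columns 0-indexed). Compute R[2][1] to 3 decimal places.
0.354

End-effector y-axis (col 1 of R) = (-0.1768,-0.9186,0.3536)
R[2][1] = 0.3536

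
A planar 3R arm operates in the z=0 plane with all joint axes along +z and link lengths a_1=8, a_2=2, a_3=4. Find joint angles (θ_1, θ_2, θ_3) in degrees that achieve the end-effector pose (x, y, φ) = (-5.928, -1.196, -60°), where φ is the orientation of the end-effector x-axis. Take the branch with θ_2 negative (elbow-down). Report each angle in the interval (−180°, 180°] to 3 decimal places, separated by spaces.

178.071 -90.005 -148.067

wrist centre = target − a_3·(cos φ, sin φ) = (-7.9280, 2.2681)
cos θ_2 = (67.9975−8²−2²)/(2·8·2) = -0.0001; θ_2 = -90.0045° (elbow-down)
β = atan2(2.2681,-7.9280) = 164.0348°; ψ = atan2(-2.0000,7.9998) = -14.0365°
θ_1 = β − ψ = 178.0713°
θ_3 = φ − θ_1 − θ_2 = -148.0668° (wrapped to (-180°,180°])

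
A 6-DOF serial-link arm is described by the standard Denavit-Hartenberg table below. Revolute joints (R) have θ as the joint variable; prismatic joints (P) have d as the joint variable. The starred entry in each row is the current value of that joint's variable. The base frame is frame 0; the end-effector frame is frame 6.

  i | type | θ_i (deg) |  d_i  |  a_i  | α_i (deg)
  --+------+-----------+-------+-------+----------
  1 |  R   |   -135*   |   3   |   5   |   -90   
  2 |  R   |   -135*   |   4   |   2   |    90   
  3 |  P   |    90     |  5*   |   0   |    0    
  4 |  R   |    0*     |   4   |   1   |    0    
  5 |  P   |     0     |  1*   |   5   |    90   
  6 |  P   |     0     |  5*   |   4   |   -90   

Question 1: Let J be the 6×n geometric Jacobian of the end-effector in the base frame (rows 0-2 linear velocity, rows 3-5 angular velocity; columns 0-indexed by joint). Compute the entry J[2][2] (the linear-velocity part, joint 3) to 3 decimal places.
-0.707

prismatic axis z_2 = (0.5000,0.5000,-0.7071)
J_v[:, 2] = z_2; J_ω[:, 2] = (0,0,0)
entry J[2][2] = -0.7071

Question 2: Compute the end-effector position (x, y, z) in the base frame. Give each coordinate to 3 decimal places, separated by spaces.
after link 1: o_1 = (-3.5355, -3.5355, 3.0000)
after link 2: o_2 = (0.2929, -5.3640, 4.4142)
after link 3: o_3 = (2.7929, -2.8640, 0.8787)
after link 4: o_4 = (5.5000, -1.5711, -1.9497)
after link 5: o_5 = (9.5355, -4.6066, -2.6569)
after link 6: o_6 = (14.8640, -4.9350, 0.8787)

14.864 -4.935 0.879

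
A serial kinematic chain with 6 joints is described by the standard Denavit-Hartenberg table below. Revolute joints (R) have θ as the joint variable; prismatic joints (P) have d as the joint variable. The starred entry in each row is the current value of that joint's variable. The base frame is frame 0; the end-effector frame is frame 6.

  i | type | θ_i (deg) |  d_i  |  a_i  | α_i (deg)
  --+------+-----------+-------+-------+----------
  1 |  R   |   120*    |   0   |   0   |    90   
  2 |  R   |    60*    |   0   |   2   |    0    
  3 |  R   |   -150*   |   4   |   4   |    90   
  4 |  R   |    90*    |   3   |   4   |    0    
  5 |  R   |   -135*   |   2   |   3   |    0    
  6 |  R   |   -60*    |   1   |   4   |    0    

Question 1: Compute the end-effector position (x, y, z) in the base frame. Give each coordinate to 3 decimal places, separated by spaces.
4.245 -3.323 -3.354

after link 1: o_1 = (0.0000, 0.0000, 0.0000)
after link 2: o_2 = (-0.5000, 0.8660, 1.7321)
after link 3: o_3 = (2.9641, 2.8660, -2.2679)
after link 4: o_4 = (7.9282, 2.2679, -2.2679)
after link 5: o_5 = (7.0911, -0.5248, -4.3893)
after link 6: o_6 = (4.2450, -3.3226, -3.3540)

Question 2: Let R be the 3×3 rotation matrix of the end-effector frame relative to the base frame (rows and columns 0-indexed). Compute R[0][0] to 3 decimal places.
-0.837

End-effector x-axis (col 0 of R) = (-0.8365,-0.4830,0.2588)
R[0][0] = -0.8365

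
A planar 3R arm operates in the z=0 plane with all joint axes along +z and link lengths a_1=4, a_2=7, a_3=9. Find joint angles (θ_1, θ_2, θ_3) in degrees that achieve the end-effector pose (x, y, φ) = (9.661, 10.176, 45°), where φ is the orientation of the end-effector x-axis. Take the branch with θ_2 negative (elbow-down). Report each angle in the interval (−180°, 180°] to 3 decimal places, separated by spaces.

150.005 -135.000 29.995

wrist centre = target − a_3·(cos φ, sin φ) = (3.2970, 3.8120)
cos θ_2 = (25.4021−4²−7²)/(2·4·7) = -0.7071; θ_2 = -134.9999° (elbow-down)
β = atan2(3.8120,3.2970) = 49.1434°; ψ = atan2(-4.9498,-0.9497) = -100.8616°
θ_1 = β − ψ = 150.0051°
θ_3 = φ − θ_1 − θ_2 = 29.9948° (wrapped to (-180°,180°])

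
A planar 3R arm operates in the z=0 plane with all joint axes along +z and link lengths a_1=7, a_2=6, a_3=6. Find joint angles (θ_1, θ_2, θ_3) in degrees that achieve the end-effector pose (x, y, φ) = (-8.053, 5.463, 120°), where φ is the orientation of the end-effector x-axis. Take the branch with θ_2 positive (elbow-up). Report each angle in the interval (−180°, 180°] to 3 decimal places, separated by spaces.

119.998 134.999 -134.997

wrist centre = target − a_3·(cos φ, sin φ) = (-5.0530, 0.2668)
cos θ_2 = (25.6040−7²−6²)/(2·7·6) = -0.7071; θ_2 = 134.9990° (elbow-up)
β = atan2(0.2668,-5.0530) = 176.9770°; ψ = atan2(4.2427,2.7574) = 56.9793°
θ_1 = β − ψ = 119.9977°
θ_3 = φ − θ_1 − θ_2 = -134.9968° (wrapped to (-180°,180°])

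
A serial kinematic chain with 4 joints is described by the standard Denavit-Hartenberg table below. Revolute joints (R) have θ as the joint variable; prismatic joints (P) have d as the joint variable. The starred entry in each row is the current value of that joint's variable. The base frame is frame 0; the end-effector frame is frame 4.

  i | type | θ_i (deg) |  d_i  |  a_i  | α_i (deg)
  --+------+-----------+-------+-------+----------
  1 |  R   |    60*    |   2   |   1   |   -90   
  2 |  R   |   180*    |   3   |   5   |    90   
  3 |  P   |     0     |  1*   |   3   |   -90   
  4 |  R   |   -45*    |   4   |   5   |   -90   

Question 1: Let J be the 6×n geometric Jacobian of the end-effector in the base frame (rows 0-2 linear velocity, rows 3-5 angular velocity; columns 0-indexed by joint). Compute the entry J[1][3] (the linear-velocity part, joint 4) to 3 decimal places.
axis z_3 = (-0.8660,0.5000,0.0000); lever o_n−o_3 = (-5.2319,-1.0619,-3.5355)
cross product → J_v[:, 3] = (-1.7678,-3.0619,3.5355)
J_ω[:, 3] = z_3
entry J[1][3] = -3.0619

-3.062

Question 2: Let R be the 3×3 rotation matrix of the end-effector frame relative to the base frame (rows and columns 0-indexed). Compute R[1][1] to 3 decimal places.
-0.500

End-effector y-axis (col 1 of R) = (0.8660,-0.5000,-0.0000)
R[1][1] = -0.5000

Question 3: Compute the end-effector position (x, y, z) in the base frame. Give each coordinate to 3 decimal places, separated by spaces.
after link 1: o_1 = (0.5000, 0.8660, 2.0000)
after link 2: o_2 = (-4.5981, -1.9641, 2.0000)
after link 3: o_3 = (-6.0981, -4.5622, 1.0000)
after link 4: o_4 = (-11.3299, -5.6240, -2.5355)

-11.330 -5.624 -2.536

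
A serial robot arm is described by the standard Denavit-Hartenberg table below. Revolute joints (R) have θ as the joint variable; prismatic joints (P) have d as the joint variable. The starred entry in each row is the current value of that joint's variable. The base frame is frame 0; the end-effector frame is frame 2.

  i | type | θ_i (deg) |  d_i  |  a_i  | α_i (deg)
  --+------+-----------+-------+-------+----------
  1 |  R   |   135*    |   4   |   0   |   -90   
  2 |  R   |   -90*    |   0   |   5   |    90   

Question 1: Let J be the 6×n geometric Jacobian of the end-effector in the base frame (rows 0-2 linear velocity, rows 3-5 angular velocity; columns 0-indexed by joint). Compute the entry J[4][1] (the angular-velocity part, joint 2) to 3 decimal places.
axis z_1 = (-0.7071,-0.7071,0.0000); lever o_n−o_1 = (0.0000,0.0000,5.0000)
cross product → J_v[:, 1] = (-3.5355,3.5355,-0.0000)
J_ω[:, 1] = z_1
entry J[4][1] = -0.7071

-0.707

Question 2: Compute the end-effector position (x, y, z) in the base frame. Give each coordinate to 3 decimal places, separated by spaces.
after link 1: o_1 = (0.0000, 0.0000, 4.0000)
after link 2: o_2 = (0.0000, 0.0000, 9.0000)

0.000 0.000 9.000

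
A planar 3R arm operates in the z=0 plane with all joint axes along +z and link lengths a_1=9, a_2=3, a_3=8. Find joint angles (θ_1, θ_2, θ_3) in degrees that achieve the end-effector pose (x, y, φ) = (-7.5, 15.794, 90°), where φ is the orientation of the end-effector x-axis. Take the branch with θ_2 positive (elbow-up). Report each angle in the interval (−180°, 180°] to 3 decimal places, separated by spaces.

wrist centre = target − a_3·(cos φ, sin φ) = (-7.5000, 7.7940)
cos θ_2 = (116.9964−9²−3²)/(2·9·3) = 0.4999; θ_2 = 60.0044° (elbow-up)
β = atan2(7.7940,-7.5000) = 133.8987°; ψ = atan2(2.5982,10.4998) = 13.8987°
θ_1 = β − ψ = 120.0000°
θ_3 = φ − θ_1 − θ_2 = -90.0044° (wrapped to (-180°,180°])

120.000 60.004 -90.004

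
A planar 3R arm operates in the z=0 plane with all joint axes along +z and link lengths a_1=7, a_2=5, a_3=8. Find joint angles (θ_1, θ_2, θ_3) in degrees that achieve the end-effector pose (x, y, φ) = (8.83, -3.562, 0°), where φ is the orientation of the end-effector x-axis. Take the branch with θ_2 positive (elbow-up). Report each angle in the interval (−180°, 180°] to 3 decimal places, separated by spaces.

wrist centre = target − a_3·(cos φ, sin φ) = (0.8300, -3.5620)
cos θ_2 = (13.3767−7²−5²)/(2·7·5) = -0.8660; θ_2 = 150.0024° (elbow-up)
β = atan2(-3.5620,0.8300) = -76.8833°; ψ = atan2(2.4998,2.6698) = 43.1171°
θ_1 = β − ψ = -120.0003°
θ_3 = φ − θ_1 − θ_2 = -30.0021° (wrapped to (-180°,180°])

-120.000 150.002 -30.002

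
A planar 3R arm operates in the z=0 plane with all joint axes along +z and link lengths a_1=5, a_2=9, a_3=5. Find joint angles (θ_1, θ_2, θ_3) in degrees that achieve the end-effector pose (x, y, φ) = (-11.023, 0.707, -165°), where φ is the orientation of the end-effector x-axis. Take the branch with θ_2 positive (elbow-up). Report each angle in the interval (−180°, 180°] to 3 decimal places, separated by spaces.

wrist centre = target − a_3·(cos φ, sin φ) = (-6.1934, 2.0011)
cos θ_2 = (42.3622−5²−9²)/(2·5·9) = -0.7071; θ_2 = 134.9983° (elbow-up)
β = atan2(2.0011,-6.1934) = 162.0942°; ψ = atan2(6.3641,-1.3638) = 102.0950°
θ_1 = β − ψ = 59.9992°
θ_3 = φ − θ_1 − θ_2 = 0.0025° (wrapped to (-180°,180°])

59.999 134.998 0.002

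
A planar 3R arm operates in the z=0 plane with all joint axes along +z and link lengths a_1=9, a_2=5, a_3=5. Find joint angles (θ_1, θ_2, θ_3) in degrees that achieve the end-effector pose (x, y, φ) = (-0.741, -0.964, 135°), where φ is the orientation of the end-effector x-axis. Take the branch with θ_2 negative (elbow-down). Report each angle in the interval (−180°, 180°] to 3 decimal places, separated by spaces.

-29.996 -150.003 -45.001

wrist centre = target − a_3·(cos φ, sin φ) = (2.7945, -4.4995)
cos θ_2 = (28.0552−9²−5²)/(2·9·5) = -0.8661; θ_2 = -150.0032° (elbow-down)
β = atan2(-4.4995,2.7945) = -58.1567°; ψ = atan2(-2.4998,4.6697) = -28.1606°
θ_1 = β − ψ = -29.9961°
θ_3 = φ − θ_1 − θ_2 = -45.0007° (wrapped to (-180°,180°])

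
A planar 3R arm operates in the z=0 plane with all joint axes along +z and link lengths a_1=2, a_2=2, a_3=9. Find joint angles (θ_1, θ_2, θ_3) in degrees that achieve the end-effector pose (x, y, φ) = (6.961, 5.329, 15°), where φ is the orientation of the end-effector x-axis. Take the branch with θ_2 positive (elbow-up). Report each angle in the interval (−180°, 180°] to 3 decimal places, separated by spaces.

90.002 60.010 -135.012

wrist centre = target − a_3·(cos φ, sin φ) = (-1.7323, 2.9996)
cos θ_2 = (11.9987−2²−2²)/(2·2·2) = 0.4998; θ_2 = 60.0104° (elbow-up)
β = atan2(2.9996,-1.7323) = 120.0071°; ψ = atan2(1.7322,2.9997) = 30.0052°
θ_1 = β − ψ = 90.0019°
θ_3 = φ − θ_1 − θ_2 = -135.0123° (wrapped to (-180°,180°])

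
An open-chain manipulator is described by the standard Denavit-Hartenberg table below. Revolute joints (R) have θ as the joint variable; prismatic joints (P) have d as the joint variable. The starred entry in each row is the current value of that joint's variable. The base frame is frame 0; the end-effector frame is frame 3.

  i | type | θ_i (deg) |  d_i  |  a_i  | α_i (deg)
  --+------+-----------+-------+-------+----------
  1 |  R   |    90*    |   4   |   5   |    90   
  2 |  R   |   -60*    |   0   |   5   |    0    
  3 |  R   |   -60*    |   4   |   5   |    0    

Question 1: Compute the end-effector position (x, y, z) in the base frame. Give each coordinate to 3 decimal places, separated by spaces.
4.000 5.000 -4.660

after link 1: o_1 = (0.0000, 5.0000, 4.0000)
after link 2: o_2 = (0.0000, 7.5000, -0.3301)
after link 3: o_3 = (4.0000, 5.0000, -4.6603)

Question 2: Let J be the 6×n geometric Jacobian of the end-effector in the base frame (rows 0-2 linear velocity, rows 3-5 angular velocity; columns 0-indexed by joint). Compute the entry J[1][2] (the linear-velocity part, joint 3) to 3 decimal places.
4.330

axis z_2 = (1.0000,-0.0000,0.0000); lever o_n−o_2 = (4.0000,-2.5000,-4.3301)
cross product → J_v[:, 2] = (0.0000,4.3301,-2.5000)
J_ω[:, 2] = z_2
entry J[1][2] = 4.3301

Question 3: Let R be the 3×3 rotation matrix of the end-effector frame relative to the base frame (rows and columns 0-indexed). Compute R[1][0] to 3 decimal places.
-0.500

End-effector x-axis (col 0 of R) = (0.0000,-0.5000,-0.8660)
R[1][0] = -0.5000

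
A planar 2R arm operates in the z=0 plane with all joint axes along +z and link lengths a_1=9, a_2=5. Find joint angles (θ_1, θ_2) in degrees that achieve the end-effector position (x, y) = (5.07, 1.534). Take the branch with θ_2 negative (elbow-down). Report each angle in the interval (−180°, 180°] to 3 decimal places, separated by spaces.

44.996 -150.000

cos θ_2 = (28.0581−9²−5²)/(2·9·5) = -0.8660; θ_2 = -149.9996° (elbow-down)
β = atan2(1.5340,5.0700) = 16.8339°; ψ = atan2(-2.5000,4.6699) = -28.1624°
θ_1 = β − ψ = 44.9964°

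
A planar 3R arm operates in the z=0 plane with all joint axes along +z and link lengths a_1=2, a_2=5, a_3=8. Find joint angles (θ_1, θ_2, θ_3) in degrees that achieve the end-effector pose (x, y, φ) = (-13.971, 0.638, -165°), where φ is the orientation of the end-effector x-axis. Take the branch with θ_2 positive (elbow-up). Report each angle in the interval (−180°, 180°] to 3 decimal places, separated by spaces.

wrist centre = target − a_3·(cos φ, sin φ) = (-6.2436, 2.7086)
cos θ_2 = (46.3187−2²−5²)/(2·2·5) = 0.8659; θ_2 = 30.0103° (elbow-up)
β = atan2(2.7086,-6.2436) = 156.5482°; ψ = atan2(2.5008,6.3297) = 21.5584°
θ_1 = β − ψ = 134.9898°
θ_3 = φ − θ_1 − θ_2 = 29.9999° (wrapped to (-180°,180°])

134.990 30.010 30.000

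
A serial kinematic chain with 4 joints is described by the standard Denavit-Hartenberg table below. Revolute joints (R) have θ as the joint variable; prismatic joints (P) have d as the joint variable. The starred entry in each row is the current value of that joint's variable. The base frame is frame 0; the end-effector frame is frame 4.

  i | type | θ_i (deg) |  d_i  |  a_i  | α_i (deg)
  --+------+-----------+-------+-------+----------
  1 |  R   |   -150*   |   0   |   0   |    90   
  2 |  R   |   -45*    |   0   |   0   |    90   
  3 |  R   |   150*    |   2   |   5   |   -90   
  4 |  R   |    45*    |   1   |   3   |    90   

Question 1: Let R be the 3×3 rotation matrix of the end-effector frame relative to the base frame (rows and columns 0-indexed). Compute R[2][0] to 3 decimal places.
0.933

End-effector x-axis (col 0 of R) = (-0.2348,0.2727,0.9330)
R[2][0] = 0.9330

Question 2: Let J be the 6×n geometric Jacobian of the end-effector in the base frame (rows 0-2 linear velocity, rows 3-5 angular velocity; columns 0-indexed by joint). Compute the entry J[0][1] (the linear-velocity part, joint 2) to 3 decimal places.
4.157

axis z_1 = (-0.5000,0.8660,0.0000); lever o_n−o_1 = (2.6612,4.6480,4.8002)
cross product → J_v[:, 1] = (4.1571,2.4001,-4.6287)
J_ω[:, 1] = z_1
entry J[0][1] = 4.1571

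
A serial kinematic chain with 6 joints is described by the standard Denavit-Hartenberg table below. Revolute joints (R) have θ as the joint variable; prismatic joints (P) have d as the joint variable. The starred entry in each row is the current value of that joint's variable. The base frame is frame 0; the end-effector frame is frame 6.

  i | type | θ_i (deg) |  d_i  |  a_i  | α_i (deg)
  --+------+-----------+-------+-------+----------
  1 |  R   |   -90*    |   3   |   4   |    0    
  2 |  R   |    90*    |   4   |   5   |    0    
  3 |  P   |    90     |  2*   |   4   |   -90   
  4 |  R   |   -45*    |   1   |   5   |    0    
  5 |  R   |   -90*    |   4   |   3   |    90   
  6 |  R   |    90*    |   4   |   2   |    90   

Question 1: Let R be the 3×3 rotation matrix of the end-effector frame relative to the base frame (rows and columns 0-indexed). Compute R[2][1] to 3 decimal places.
-0.707

End-effector y-axis (col 1 of R) = (-0.0000,-0.7071,-0.7071)
R[2][1] = -0.7071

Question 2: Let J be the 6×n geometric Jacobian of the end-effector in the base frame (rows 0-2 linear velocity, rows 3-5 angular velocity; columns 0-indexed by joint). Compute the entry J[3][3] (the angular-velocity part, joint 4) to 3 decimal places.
axis z_3 = (-1.0000,0.0000,0.0000); lever o_n−o_3 = (-7.0000,-1.4142,2.8284)
cross product → J_v[:, 3] = (0.0000,2.8284,1.4142)
J_ω[:, 3] = z_3
entry J[3][3] = -1.0000

-1.000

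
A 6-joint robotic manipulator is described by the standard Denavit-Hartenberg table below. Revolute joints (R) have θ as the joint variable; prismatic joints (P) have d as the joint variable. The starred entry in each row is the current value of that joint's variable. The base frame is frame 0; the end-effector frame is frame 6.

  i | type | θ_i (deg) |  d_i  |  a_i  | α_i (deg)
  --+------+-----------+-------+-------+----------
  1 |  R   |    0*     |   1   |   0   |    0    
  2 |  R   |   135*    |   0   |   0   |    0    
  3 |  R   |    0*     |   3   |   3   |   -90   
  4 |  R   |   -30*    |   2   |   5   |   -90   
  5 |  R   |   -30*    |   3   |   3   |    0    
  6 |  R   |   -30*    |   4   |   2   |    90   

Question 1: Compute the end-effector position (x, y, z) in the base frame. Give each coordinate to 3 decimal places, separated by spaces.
after link 1: o_1 = (0.0000, 0.0000, 1.0000)
after link 2: o_2 = (0.0000, 0.0000, 1.0000)
after link 3: o_3 = (-2.1213, 2.1213, 4.0000)
after link 4: o_4 = (-6.5974, 3.7690, 6.5000)
after link 5: o_5 = (-10.3097, 5.3600, 5.2010)
after link 6: o_6 = (-13.5610, 6.1618, 2.2369)

-13.561 6.162 2.237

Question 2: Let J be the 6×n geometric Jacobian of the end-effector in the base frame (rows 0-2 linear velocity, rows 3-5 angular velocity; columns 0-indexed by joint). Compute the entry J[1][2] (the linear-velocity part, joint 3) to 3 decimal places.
-13.561

axis z_2 = (0.0000,0.0000,1.0000); lever o_n−o_2 = (-13.5610,6.1618,1.2369)
cross product → J_v[:, 2] = (-6.1618,-13.5610,0.0000)
J_ω[:, 2] = z_2
entry J[1][2] = -13.5610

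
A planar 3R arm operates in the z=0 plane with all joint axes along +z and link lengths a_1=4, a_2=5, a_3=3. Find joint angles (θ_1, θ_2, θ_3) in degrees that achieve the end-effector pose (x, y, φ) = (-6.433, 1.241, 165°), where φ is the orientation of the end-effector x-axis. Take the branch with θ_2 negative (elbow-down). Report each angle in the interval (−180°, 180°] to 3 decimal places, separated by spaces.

-104.966 -135.004 44.971

wrist centre = target − a_3·(cos φ, sin φ) = (-3.5352, 0.4645)
cos θ_2 = (12.7136−4²−5²)/(2·4·5) = -0.7072; θ_2 = -135.0043° (elbow-down)
β = atan2(0.4645,-3.5352) = 172.5140°; ψ = atan2(-3.5353,0.4642) = -82.5195°
θ_1 = β − ψ = 255.0335°
θ_3 = φ − θ_1 − θ_2 = 44.9708° (wrapped to (-180°,180°])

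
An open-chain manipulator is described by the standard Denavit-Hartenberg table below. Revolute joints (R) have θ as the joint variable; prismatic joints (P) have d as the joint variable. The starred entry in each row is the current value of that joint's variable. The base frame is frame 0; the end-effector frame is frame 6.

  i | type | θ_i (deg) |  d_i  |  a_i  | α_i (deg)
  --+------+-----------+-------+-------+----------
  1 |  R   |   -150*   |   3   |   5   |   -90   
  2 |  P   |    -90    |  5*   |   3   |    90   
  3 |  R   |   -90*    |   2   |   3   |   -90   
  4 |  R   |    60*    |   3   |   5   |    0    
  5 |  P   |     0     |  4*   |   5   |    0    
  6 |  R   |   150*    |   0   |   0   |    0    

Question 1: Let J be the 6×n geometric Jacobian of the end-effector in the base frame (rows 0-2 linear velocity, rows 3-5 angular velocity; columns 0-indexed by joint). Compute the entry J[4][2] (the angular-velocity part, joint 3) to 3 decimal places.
0.500

axis z_2 = (0.8660,0.5000,0.0000); lever o_n−o_2 = (-9.7679,3.5981,7.0000)
cross product → J_v[:, 2] = (3.5000,-6.0622,8.0000)
J_ω[:, 2] = z_2
entry J[4][2] = 0.5000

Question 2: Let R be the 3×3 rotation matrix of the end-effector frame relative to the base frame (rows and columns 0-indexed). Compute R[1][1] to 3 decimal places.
End-effector y-axis (col 1 of R) = (0.5000,0.8660,-0.0000)
R[1][1] = 0.8660

0.866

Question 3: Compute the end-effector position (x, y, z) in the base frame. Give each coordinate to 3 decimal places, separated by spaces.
after link 1: o_1 = (-4.3301, -2.5000, 3.0000)
after link 2: o_2 = (-1.8301, -6.8301, 6.0000)
after link 3: o_3 = (-1.5981, -3.2321, 6.0000)
after link 4: o_4 = (-6.5981, -3.2321, 9.0000)
after link 5: o_5 = (-11.5981, -3.2321, 13.0000)
after link 6: o_6 = (-11.5981, -3.2321, 13.0000)

-11.598 -3.232 13.000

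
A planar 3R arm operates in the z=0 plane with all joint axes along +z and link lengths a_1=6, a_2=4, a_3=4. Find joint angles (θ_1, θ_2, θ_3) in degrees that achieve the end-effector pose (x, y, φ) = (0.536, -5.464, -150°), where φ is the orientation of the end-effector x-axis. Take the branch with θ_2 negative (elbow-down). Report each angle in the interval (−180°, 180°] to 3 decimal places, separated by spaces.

wrist centre = target − a_3·(cos φ, sin φ) = (4.0001, -3.4640)
cos θ_2 = (28.0001−6²−4²)/(2·6·4) = -0.5000; θ_2 = -119.9998° (elbow-down)
β = atan2(-3.4640,4.0001) = -40.8918°; ψ = atan2(-3.4641,4.0000) = -40.8934°
θ_1 = β − ψ = 0.0015°
θ_3 = φ − θ_1 − θ_2 = -30.0017° (wrapped to (-180°,180°])

0.002 -120.000 -30.002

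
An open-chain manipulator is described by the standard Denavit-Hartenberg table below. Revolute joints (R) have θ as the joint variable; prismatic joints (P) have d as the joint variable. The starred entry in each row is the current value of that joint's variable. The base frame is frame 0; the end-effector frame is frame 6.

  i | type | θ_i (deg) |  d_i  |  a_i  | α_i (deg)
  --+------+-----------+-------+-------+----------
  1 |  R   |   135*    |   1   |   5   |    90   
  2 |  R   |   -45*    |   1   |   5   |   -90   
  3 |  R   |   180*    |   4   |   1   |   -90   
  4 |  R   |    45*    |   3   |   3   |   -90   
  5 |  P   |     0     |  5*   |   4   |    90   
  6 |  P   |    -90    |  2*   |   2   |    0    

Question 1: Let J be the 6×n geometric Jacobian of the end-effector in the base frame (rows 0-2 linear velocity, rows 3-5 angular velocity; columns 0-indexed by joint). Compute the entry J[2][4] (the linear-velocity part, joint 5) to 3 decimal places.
prismatic axis z_4 = (0.0000,0.0000,-1.0000)
J_v[:, 4] = z_4; J_ω[:, 4] = (0,0,0)
entry J[2][4] = -1.0000

-1.000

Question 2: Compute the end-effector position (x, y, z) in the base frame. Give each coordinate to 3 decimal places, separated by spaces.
1.657 6.828 -2.000

after link 1: o_1 = (-3.5355, 3.5355, 1.0000)
after link 2: o_2 = (-5.3284, 6.7426, -2.5355)
after link 3: o_3 = (-6.8284, 8.2426, 1.0000)
after link 4: o_4 = (-2.5858, 8.2426, 1.0000)
after link 5: o_5 = (0.2426, 5.4142, -4.0000)
after link 6: o_6 = (1.6569, 6.8284, -2.0000)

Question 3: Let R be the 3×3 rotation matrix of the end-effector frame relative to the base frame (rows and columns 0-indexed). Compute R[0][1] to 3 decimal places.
0.707

End-effector y-axis (col 1 of R) = (0.7071,-0.7071,-0.0000)
R[0][1] = 0.7071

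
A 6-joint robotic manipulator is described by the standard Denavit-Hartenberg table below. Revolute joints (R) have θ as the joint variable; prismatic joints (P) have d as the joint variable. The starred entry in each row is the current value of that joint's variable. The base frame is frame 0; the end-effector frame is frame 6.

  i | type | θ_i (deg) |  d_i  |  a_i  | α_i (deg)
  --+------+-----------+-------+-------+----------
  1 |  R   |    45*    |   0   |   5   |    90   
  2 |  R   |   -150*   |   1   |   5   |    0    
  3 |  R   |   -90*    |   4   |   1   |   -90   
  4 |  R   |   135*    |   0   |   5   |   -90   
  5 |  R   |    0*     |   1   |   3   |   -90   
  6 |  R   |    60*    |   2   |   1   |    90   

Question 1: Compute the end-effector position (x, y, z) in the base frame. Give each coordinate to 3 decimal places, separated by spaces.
2.856 4.151 -5.921

after link 1: o_1 = (3.5355, 3.5355, 0.0000)
after link 2: o_2 = (1.1808, -0.2334, -2.5000)
after link 3: o_3 = (3.6557, -3.4154, -1.6340)
after link 4: o_4 = (2.4057, 0.3346, -4.6958)
after link 5: o_5 = (2.4057, 2.3346, -7.1453)
after link 6: o_6 = (2.8559, 4.1508, -5.9212)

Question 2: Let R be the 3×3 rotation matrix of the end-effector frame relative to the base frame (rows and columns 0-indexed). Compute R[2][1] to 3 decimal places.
0.500

End-effector y-axis (col 1 of R) = (0.6124,0.6124,0.5000)
R[2][1] = 0.5000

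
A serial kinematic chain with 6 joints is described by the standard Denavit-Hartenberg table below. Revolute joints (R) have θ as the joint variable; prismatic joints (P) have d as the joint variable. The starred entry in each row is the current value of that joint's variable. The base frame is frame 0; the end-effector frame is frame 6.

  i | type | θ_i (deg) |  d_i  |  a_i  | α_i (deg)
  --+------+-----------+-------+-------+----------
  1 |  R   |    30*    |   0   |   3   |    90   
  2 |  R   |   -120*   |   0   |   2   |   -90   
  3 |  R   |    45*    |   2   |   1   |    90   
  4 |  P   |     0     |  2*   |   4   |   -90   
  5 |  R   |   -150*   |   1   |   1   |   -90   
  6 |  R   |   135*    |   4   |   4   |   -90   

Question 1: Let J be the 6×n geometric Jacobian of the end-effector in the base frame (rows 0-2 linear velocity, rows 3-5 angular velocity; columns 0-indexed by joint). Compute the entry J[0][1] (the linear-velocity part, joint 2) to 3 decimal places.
8.539

axis z_1 = (0.5000,-0.8660,0.0000); lever o_n−o_1 = (-6.1847,-0.2773,-9.8603)
cross product → J_v[:, 1] = (8.5393,4.9302,-5.4948)
J_ω[:, 1] = z_1
entry J[0][1] = 8.5393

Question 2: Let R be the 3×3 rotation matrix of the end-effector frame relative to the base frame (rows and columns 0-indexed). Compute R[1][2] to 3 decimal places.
End-effector z-axis (col 2 of R) = (0.1096,0.8519,-0.5120)
R[1][2] = 0.8519

0.852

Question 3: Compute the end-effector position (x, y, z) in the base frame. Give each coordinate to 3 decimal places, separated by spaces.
after link 1: o_1 = (2.5981, 1.5000, 0.0000)
after link 2: o_2 = (1.7321, 1.0000, -1.7321)
after link 3: o_3 = (2.5723, 2.3016, -3.3444)
after link 4: o_4 = (0.0281, 2.4657, -7.0187)
after link 5: o_5 = (1.3731, 2.1269, -7.2945)
after link 6: o_6 = (-3.5866, 1.2227, -9.8603)

-3.587 1.223 -9.860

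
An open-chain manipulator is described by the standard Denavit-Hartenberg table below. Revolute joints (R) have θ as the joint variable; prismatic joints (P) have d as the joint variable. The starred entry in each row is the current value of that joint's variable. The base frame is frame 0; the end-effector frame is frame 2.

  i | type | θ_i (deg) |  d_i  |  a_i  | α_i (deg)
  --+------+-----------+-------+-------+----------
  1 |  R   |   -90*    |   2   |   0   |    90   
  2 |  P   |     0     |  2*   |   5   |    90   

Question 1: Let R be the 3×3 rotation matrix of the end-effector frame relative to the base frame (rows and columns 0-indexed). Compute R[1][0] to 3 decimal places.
-1.000

End-effector x-axis (col 0 of R) = (0.0000,-1.0000,0.0000)
R[1][0] = -1.0000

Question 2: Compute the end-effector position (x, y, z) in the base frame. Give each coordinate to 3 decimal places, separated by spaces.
after link 1: o_1 = (0.0000, 0.0000, 2.0000)
after link 2: o_2 = (-2.0000, -5.0000, 2.0000)

-2.000 -5.000 2.000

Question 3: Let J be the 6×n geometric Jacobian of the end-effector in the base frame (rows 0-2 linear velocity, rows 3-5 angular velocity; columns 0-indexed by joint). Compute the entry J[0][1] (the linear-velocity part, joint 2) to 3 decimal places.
-1.000

prismatic axis z_1 = (-1.0000,-0.0000,0.0000)
J_v[:, 1] = z_1; J_ω[:, 1] = (0,0,0)
entry J[0][1] = -1.0000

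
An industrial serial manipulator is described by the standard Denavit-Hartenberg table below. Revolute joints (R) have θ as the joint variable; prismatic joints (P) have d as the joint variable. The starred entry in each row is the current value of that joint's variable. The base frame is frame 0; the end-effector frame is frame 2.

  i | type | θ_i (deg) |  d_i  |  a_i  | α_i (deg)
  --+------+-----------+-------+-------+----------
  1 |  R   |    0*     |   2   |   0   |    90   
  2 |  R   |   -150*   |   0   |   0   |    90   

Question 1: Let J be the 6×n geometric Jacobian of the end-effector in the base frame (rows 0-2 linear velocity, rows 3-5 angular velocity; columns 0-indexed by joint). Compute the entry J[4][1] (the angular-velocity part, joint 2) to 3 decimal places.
axis z_1 = (0.0000,-1.0000,0.0000); lever o_n−o_1 = (0.0000,0.0000,0.0000)
cross product → J_v[:, 1] = (-0.0000,0.0000,0.0000)
J_ω[:, 1] = z_1
entry J[4][1] = -1.0000

-1.000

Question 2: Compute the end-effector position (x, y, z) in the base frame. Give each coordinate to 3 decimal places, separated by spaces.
after link 1: o_1 = (0.0000, 0.0000, 2.0000)
after link 2: o_2 = (0.0000, 0.0000, 2.0000)

0.000 0.000 2.000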